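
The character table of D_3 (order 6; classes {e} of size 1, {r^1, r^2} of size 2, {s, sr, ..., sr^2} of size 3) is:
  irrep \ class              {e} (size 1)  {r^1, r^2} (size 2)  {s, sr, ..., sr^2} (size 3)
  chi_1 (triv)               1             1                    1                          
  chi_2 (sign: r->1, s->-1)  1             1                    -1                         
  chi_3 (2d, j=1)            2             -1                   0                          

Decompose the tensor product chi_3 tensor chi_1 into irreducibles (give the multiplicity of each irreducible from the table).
chi_3 tensor chi_1 = chi_3 (all other irreducibles have multiplicity 0).

Solution. The character of a tensor product is the pointwise product (chi_3 * chi_1)(C) = chi_3(C) * chi_1(C):
  {e}: (2)*(1), {r^1, r^2}: (-1)*(1), {s, sr, ..., sr^2}: (0)*(1)
so (chi_3 * chi_1) takes values
  {e} -> 2, {r^1, r^2} -> -1, {s, sr, ..., sr^2} -> 0.
Now take the inner product of this character with each irreducible chi from the table, <chi_3*chi_1, chi> = (1/6) sum_C |C| (chi_3*chi_1)(C) conj(chi(C)):
  <chi_3*chi_1, chi_1> = (1/6)[1*(2)*conj(1) + 2*(-1)*conj(1) + 3*(0)*conj(1)]
      = (1/6)[(2) + (-2) + (0)] = 0/6 = 0
  <chi_3*chi_1, chi_2> = (1/6)[1*(2)*conj(1) + 2*(-1)*conj(1) + 3*(0)*conj(-1)]
      = (1/6)[(2) + (-2) + (0)] = 0/6 = 0
  <chi_3*chi_1, chi_3> = (1/6)[1*(2)*conj(2) + 2*(-1)*conj(-1) + 3*(0)*conj(0)]
      = (1/6)[(4) + (2) + (0)] = 6/6 = 1
Hence the multiplicities are chi_3: 1. Dimension check: dim(chi_3)*dim(chi_1) = 2*1 = 2 and sum (mult * dim) = 1*2 = 2.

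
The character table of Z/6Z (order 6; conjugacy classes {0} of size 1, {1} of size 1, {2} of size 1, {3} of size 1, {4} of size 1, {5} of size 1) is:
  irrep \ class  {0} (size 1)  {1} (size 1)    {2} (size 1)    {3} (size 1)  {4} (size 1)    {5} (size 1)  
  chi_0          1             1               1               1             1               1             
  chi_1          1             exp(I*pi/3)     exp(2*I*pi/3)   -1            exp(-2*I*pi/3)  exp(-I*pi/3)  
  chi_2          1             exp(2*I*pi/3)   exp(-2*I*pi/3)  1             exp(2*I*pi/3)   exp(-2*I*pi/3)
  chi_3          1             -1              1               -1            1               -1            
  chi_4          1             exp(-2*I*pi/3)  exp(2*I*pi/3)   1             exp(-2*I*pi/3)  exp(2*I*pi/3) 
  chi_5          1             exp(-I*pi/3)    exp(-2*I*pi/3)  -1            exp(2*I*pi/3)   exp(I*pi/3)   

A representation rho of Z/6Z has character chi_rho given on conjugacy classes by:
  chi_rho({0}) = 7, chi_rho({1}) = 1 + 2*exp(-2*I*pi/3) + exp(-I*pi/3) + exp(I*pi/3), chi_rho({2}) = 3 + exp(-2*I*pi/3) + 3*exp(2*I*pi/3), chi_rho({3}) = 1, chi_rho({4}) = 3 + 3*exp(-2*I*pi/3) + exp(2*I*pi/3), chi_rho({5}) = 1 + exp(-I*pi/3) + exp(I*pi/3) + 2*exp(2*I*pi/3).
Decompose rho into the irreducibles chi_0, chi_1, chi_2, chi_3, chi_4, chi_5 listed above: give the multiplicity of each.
Multiplicities: chi_0: 2, chi_1: 1, chi_2: 0, chi_3: 1, chi_4: 2, chi_5: 1.

Proof sketch: Use <chi_rho, chi> = (1/|G|) sum_C |C| * chi_rho(C) * conj(chi(C)) with |G| = 6 for each irreducible chi in the table:
  <chi_rho, chi_0> = (1/6)[1*(7)*conj(1) + 1*(1 + 2*exp(-2*I*pi/3) + exp(-I*pi/3) + exp(I*pi/3))*conj(1) + 1*(3 + exp(-2*I*pi/3) + 3*exp(2*I*pi/3))*conj(1) + 1*(1)*conj(1) + 1*(3 + 3*exp(-2*I*pi/3) + exp(2*I*pi/3))*conj(1) + 1*(1 + exp(-I*pi/3) + exp(I*pi/3) + 2*exp(2*I*pi/3))*conj(1)]
      = (1/6)[(7) + (1 + 2*exp(-2*I*pi/3) + exp(-I*pi/3) + exp(I*pi/3)) + (3 + exp(-2*I*pi/3) + 3*exp(2*I*pi/3)) + (1) + (3 + 3*exp(-2*I*pi/3) + exp(2*I*pi/3)) + (1 + exp(-I*pi/3) + exp(I*pi/3) + 2*exp(2*I*pi/3))] = 12/6 = 2
  <chi_rho, chi_1> = (1/6)[1*(7)*conj(1) + 1*(1 + 2*exp(-2*I*pi/3) + exp(-I*pi/3) + exp(I*pi/3))*conj(exp(I*pi/3)) + 1*(3 + exp(-2*I*pi/3) + 3*exp(2*I*pi/3))*conj(exp(2*I*pi/3)) + 1*(1)*conj(-1) + 1*(3 + 3*exp(-2*I*pi/3) + exp(2*I*pi/3))*conj(exp(-2*I*pi/3)) + 1*(1 + exp(-I*pi/3) + exp(I*pi/3) + 2*exp(2*I*pi/3))*conj(exp(-I*pi/3))]
      = (1/6)[(7) + (-1 + exp(-2*I*pi/3) + exp(-I*pi/3)) + (3 + 3*exp(-2*I*pi/3) + exp(2*I*pi/3)) + (-1) + (3 + exp(-2*I*pi/3) + 3*exp(2*I*pi/3)) + (-1 + exp(2*I*pi/3) + exp(I*pi/3))] = 6/6 = 1
  <chi_rho, chi_2> = (1/6)[1*(7)*conj(1) + 1*(1 + 2*exp(-2*I*pi/3) + exp(-I*pi/3) + exp(I*pi/3))*conj(exp(2*I*pi/3)) + 1*(3 + exp(-2*I*pi/3) + 3*exp(2*I*pi/3))*conj(exp(-2*I*pi/3)) + 1*(1)*conj(1) + 1*(3 + 3*exp(-2*I*pi/3) + exp(2*I*pi/3))*conj(exp(2*I*pi/3)) + 1*(1 + exp(-I*pi/3) + exp(I*pi/3) + 2*exp(2*I*pi/3))*conj(exp(-2*I*pi/3))]
      = (1/6)[(7) + (-2) + (-2) + (1) + (-2) + (-2)] = 0/6 = 0
  <chi_rho, chi_3> = (1/6)[1*(7)*conj(1) + 1*(1 + 2*exp(-2*I*pi/3) + exp(-I*pi/3) + exp(I*pi/3))*conj(-1) + 1*(3 + exp(-2*I*pi/3) + 3*exp(2*I*pi/3))*conj(1) + 1*(1)*conj(-1) + 1*(3 + 3*exp(-2*I*pi/3) + exp(2*I*pi/3))*conj(1) + 1*(1 + exp(-I*pi/3) + exp(I*pi/3) + 2*exp(2*I*pi/3))*conj(-1)]
      = (1/6)[(7) + (-1 - exp(I*pi/3) - exp(-I*pi/3) - 2*exp(-2*I*pi/3)) + (3 + exp(-2*I*pi/3) + 3*exp(2*I*pi/3)) + (-1) + (3 + 3*exp(-2*I*pi/3) + exp(2*I*pi/3)) + (-1 - 2*exp(2*I*pi/3) - exp(I*pi/3) - exp(-I*pi/3))] = 6/6 = 1
  <chi_rho, chi_4> = (1/6)[1*(7)*conj(1) + 1*(1 + 2*exp(-2*I*pi/3) + exp(-I*pi/3) + exp(I*pi/3))*conj(exp(-2*I*pi/3)) + 1*(3 + exp(-2*I*pi/3) + 3*exp(2*I*pi/3))*conj(exp(2*I*pi/3)) + 1*(1)*conj(1) + 1*(3 + 3*exp(-2*I*pi/3) + exp(2*I*pi/3))*conj(exp(-2*I*pi/3)) + 1*(1 + exp(-I*pi/3) + exp(I*pi/3) + 2*exp(2*I*pi/3))*conj(exp(2*I*pi/3))]
      = (1/6)[(7) + (1 + exp(2*I*pi/3) + exp(I*pi/3)) + (3 + 3*exp(-2*I*pi/3) + exp(2*I*pi/3)) + (1) + (3 + exp(-2*I*pi/3) + 3*exp(2*I*pi/3)) + (1 + exp(-2*I*pi/3) + exp(-I*pi/3))] = 12/6 = 2
  <chi_rho, chi_5> = (1/6)[1*(7)*conj(1) + 1*(1 + 2*exp(-2*I*pi/3) + exp(-I*pi/3) + exp(I*pi/3))*conj(exp(-I*pi/3)) + 1*(3 + exp(-2*I*pi/3) + 3*exp(2*I*pi/3))*conj(exp(-2*I*pi/3)) + 1*(1)*conj(-1) + 1*(3 + 3*exp(-2*I*pi/3) + exp(2*I*pi/3))*conj(exp(2*I*pi/3)) + 1*(1 + exp(-I*pi/3) + exp(I*pi/3) + 2*exp(2*I*pi/3))*conj(exp(I*pi/3))]
      = (1/6)[(7) + (2) + (-2) + (-1) + (-2) + (2)] = 6/6 = 1
(Exp terms are combined using exp(i*s)*conj(exp(i*t)) = exp(i*(s-t)), and sums of them are collapsed using the identity that for every m > 1 the m distinct m-th roots of unity sum to 0, e.g. 1 + exp(2*I*pi/3) + exp(-2*I*pi/3) = 0.)
Dimension check: dim(rho) = sum (mult * dim) = 2*1 + 1*1 + 0*1 + 1*1 + 2*1 + 1*1 = 7 = chi_rho(e) = 7.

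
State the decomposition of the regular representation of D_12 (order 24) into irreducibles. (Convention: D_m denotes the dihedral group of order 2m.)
Each irreducible V_i of dimension d_i appears with multiplicity d_i, i.e. rho_reg = (direct sum over all irreducibles V_i) d_i V_i. The irreducible dimensions for D_12 are 1, 1, 1, 1, 2, 2, 2, 2, 2: 4 irreducibles of dimension 1, each with multiplicity 1; 5 irreducibles of dimension 2, each with multiplicity 2. Total dimension 4*1*1 + 5*2*2 = 24 = |G|.

Solution. General theorem: in the regular representation of a finite group G, each irreducible appears with multiplicity equal to its dimension. Check: dim(rho_reg) = sum d_i^2 = 1 + 1 + 1 + 1 + 4 + 4 + 4 + 4 + 4 = 24 = |G|.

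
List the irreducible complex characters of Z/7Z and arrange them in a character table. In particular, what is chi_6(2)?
Character table of Z/7Z (irreps indexed chi_0,...,chi_6 with chi_k(m) = zeta_7^(k*m), zeta_7 = exp(2*pi*i/7)):
  irrep \ class  {0} (size 1)  {1} (size 1)    {2} (size 1)    {3} (size 1)    {4} (size 1)    {5} (size 1)    {6} (size 1)  
  chi_0          1             1               1               1               1               1               1             
  chi_1          1             exp(2*I*pi/7)   exp(4*I*pi/7)   exp(6*I*pi/7)   exp(-6*I*pi/7)  exp(-4*I*pi/7)  exp(-2*I*pi/7)
  chi_2          1             exp(4*I*pi/7)   exp(-6*I*pi/7)  exp(-2*I*pi/7)  exp(2*I*pi/7)   exp(6*I*pi/7)   exp(-4*I*pi/7)
  chi_3          1             exp(6*I*pi/7)   exp(-2*I*pi/7)  exp(4*I*pi/7)   exp(-4*I*pi/7)  exp(2*I*pi/7)   exp(-6*I*pi/7)
  chi_4          1             exp(-6*I*pi/7)  exp(2*I*pi/7)   exp(-4*I*pi/7)  exp(4*I*pi/7)   exp(-2*I*pi/7)  exp(6*I*pi/7) 
  chi_5          1             exp(-4*I*pi/7)  exp(6*I*pi/7)   exp(2*I*pi/7)   exp(-2*I*pi/7)  exp(-6*I*pi/7)  exp(4*I*pi/7) 
  chi_6          1             exp(-2*I*pi/7)  exp(-4*I*pi/7)  exp(-6*I*pi/7)  exp(6*I*pi/7)   exp(4*I*pi/7)   exp(2*I*pi/7) 

Spot check: chi_6(2) = zeta_7^(6*2) = zeta_7^12 = exp(-4*I*pi/7).

Reasoning: Z/7Z is abelian, so all 7 irreducible complex representations are 1-dimensional. They are given by chi_k(m) = zeta_7^(k*m) for k = 0,...,6. Row orthogonality: sum_m chi_k(m) conj(chi_l(m)) = 7 * [k = l].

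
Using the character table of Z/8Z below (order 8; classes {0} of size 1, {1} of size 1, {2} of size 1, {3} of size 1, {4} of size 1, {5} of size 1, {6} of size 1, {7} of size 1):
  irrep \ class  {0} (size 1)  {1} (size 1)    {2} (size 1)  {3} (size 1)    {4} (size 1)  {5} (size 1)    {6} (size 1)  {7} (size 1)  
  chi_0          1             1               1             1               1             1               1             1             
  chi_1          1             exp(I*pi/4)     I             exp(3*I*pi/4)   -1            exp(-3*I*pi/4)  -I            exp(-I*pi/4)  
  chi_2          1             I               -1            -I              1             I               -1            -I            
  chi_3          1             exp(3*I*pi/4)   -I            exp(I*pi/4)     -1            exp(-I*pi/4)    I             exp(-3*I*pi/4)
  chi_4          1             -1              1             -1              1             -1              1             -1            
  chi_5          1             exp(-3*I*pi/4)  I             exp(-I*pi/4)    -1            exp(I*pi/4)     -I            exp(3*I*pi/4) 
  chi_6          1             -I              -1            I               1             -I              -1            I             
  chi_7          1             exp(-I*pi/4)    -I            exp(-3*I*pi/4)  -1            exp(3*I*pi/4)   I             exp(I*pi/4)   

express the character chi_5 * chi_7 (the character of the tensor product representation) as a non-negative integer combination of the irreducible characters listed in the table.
chi_5 tensor chi_7 = chi_4 (all other irreducibles have multiplicity 0).

Proof sketch: The character of a tensor product is the pointwise product (chi_5 * chi_7)(C) = chi_5(C) * chi_7(C):
  {0}: (1)*(1), {1}: (exp(-3*I*pi/4))*(exp(-I*pi/4)), {2}: (I)*(-I), {3}: (exp(-I*pi/4))*(exp(-3*I*pi/4)), {4}: (-1)*(-1), {5}: (exp(I*pi/4))*(exp(3*I*pi/4)), {6}: (-I)*(I), {7}: (exp(3*I*pi/4))*(exp(I*pi/4))
so (chi_5 * chi_7) takes values
  {0} -> 1, {1} -> -1, {2} -> 1, {3} -> -1, {4} -> 1, {5} -> -1, {6} -> 1, {7} -> -1.
Now take the inner product of this character with each irreducible chi from the table, <chi_5*chi_7, chi> = (1/8) sum_C |C| (chi_5*chi_7)(C) conj(chi(C)):
  <chi_5*chi_7, chi_0> = (1/8)[1*(1)*conj(1) + 1*(-1)*conj(1) + 1*(1)*conj(1) + 1*(-1)*conj(1) + 1*(1)*conj(1) + 1*(-1)*conj(1) + 1*(1)*conj(1) + 1*(-1)*conj(1)]
      = (1/8)[(1) + (-1) + (1) + (-1) + (1) + (-1) + (1) + (-1)] = 0/8 = 0
  <chi_5*chi_7, chi_1> = (1/8)[1*(1)*conj(1) + 1*(-1)*conj(exp(I*pi/4)) + 1*(1)*conj(I) + 1*(-1)*conj(exp(3*I*pi/4)) + 1*(1)*conj(-1) + 1*(-1)*conj(exp(-3*I*pi/4)) + 1*(1)*conj(-I) + 1*(-1)*conj(exp(-I*pi/4))]
      = (1/8)[(1) + (-exp(-I*pi/4)) + (-I) + (-exp(-3*I*pi/4)) + (-1) + (-exp(3*I*pi/4)) + (I) + (-exp(I*pi/4))] = 0/8 = 0
  <chi_5*chi_7, chi_2> = (1/8)[1*(1)*conj(1) + 1*(-1)*conj(I) + 1*(1)*conj(-1) + 1*(-1)*conj(-I) + 1*(1)*conj(1) + 1*(-1)*conj(I) + 1*(1)*conj(-1) + 1*(-1)*conj(-I)]
      = (1/8)[(1) + (I) + (-1) + (-I) + (1) + (I) + (-1) + (-I)] = 0/8 = 0
  <chi_5*chi_7, chi_3> = (1/8)[1*(1)*conj(1) + 1*(-1)*conj(exp(3*I*pi/4)) + 1*(1)*conj(-I) + 1*(-1)*conj(exp(I*pi/4)) + 1*(1)*conj(-1) + 1*(-1)*conj(exp(-I*pi/4)) + 1*(1)*conj(I) + 1*(-1)*conj(exp(-3*I*pi/4))]
      = (1/8)[(1) + (-exp(-3*I*pi/4)) + (I) + (-exp(-I*pi/4)) + (-1) + (-exp(I*pi/4)) + (-I) + (-exp(3*I*pi/4))] = 0/8 = 0
  <chi_5*chi_7, chi_4> = (1/8)[1*(1)*conj(1) + 1*(-1)*conj(-1) + 1*(1)*conj(1) + 1*(-1)*conj(-1) + 1*(1)*conj(1) + 1*(-1)*conj(-1) + 1*(1)*conj(1) + 1*(-1)*conj(-1)]
      = (1/8)[(1) + (1) + (1) + (1) + (1) + (1) + (1) + (1)] = 8/8 = 1
  <chi_5*chi_7, chi_5> = (1/8)[1*(1)*conj(1) + 1*(-1)*conj(exp(-3*I*pi/4)) + 1*(1)*conj(I) + 1*(-1)*conj(exp(-I*pi/4)) + 1*(1)*conj(-1) + 1*(-1)*conj(exp(I*pi/4)) + 1*(1)*conj(-I) + 1*(-1)*conj(exp(3*I*pi/4))]
      = (1/8)[(1) + (-exp(3*I*pi/4)) + (-I) + (-exp(I*pi/4)) + (-1) + (-exp(-I*pi/4)) + (I) + (-exp(-3*I*pi/4))] = 0/8 = 0
  <chi_5*chi_7, chi_6> = (1/8)[1*(1)*conj(1) + 1*(-1)*conj(-I) + 1*(1)*conj(-1) + 1*(-1)*conj(I) + 1*(1)*conj(1) + 1*(-1)*conj(-I) + 1*(1)*conj(-1) + 1*(-1)*conj(I)]
      = (1/8)[(1) + (-I) + (-1) + (I) + (1) + (-I) + (-1) + (I)] = 0/8 = 0
  <chi_5*chi_7, chi_7> = (1/8)[1*(1)*conj(1) + 1*(-1)*conj(exp(-I*pi/4)) + 1*(1)*conj(-I) + 1*(-1)*conj(exp(-3*I*pi/4)) + 1*(1)*conj(-1) + 1*(-1)*conj(exp(3*I*pi/4)) + 1*(1)*conj(I) + 1*(-1)*conj(exp(I*pi/4))]
      = (1/8)[(1) + (-exp(I*pi/4)) + (I) + (-exp(3*I*pi/4)) + (-1) + (-exp(-3*I*pi/4)) + (-I) + (-exp(-I*pi/4))] = 0/8 = 0
(Exp terms are combined using exp(i*s)*conj(exp(i*t)) = exp(i*(s-t)), and sums of them are collapsed using the identity that for every m > 1 the m distinct m-th roots of unity sum to 0, e.g. 1 + exp(2*I*pi/3) + exp(-2*I*pi/3) = 0.)
Hence the multiplicities are chi_4: 1. Dimension check: dim(chi_5)*dim(chi_7) = 1*1 = 1 and sum (mult * dim) = 1*1 = 1.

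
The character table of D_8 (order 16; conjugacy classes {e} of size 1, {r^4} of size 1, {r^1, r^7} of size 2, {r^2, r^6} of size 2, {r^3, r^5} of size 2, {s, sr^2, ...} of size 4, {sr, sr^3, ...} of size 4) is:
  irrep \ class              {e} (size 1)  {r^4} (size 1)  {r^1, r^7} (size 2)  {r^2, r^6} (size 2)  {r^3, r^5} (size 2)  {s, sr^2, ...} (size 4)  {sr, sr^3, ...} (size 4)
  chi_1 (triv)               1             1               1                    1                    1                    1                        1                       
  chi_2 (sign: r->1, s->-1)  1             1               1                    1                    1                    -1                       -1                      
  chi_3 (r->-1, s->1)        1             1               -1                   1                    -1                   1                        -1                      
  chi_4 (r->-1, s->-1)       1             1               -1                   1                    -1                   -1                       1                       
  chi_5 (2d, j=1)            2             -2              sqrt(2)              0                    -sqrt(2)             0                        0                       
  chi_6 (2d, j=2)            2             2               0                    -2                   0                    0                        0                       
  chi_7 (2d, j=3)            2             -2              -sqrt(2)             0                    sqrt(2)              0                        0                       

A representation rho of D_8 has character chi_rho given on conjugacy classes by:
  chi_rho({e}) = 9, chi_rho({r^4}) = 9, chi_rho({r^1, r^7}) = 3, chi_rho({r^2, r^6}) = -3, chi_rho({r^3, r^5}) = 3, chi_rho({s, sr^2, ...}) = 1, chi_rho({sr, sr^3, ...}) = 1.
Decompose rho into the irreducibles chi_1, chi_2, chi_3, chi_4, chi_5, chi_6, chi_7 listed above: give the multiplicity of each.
Multiplicities: chi_1: 2, chi_2: 1, chi_3: 0, chi_4: 0, chi_5: 0, chi_6: 3, chi_7: 0.

Justification: Use <chi_rho, chi> = (1/|G|) sum_C |C| * chi_rho(C) * conj(chi(C)) with |G| = 16 for each irreducible chi in the table:
  <chi_rho, chi_1> = (1/16)[1*(9)*conj(1) + 1*(9)*conj(1) + 2*(3)*conj(1) + 2*(-3)*conj(1) + 2*(3)*conj(1) + 4*(1)*conj(1) + 4*(1)*conj(1)]
      = (1/16)[(9) + (9) + (6) + (-6) + (6) + (4) + (4)] = 32/16 = 2
  <chi_rho, chi_2> = (1/16)[1*(9)*conj(1) + 1*(9)*conj(1) + 2*(3)*conj(1) + 2*(-3)*conj(1) + 2*(3)*conj(1) + 4*(1)*conj(-1) + 4*(1)*conj(-1)]
      = (1/16)[(9) + (9) + (6) + (-6) + (6) + (-4) + (-4)] = 16/16 = 1
  <chi_rho, chi_3> = (1/16)[1*(9)*conj(1) + 1*(9)*conj(1) + 2*(3)*conj(-1) + 2*(-3)*conj(1) + 2*(3)*conj(-1) + 4*(1)*conj(1) + 4*(1)*conj(-1)]
      = (1/16)[(9) + (9) + (-6) + (-6) + (-6) + (4) + (-4)] = 0/16 = 0
  <chi_rho, chi_4> = (1/16)[1*(9)*conj(1) + 1*(9)*conj(1) + 2*(3)*conj(-1) + 2*(-3)*conj(1) + 2*(3)*conj(-1) + 4*(1)*conj(-1) + 4*(1)*conj(1)]
      = (1/16)[(9) + (9) + (-6) + (-6) + (-6) + (-4) + (4)] = 0/16 = 0
  <chi_rho, chi_5> = (1/16)[1*(9)*conj(2) + 1*(9)*conj(-2) + 2*(3)*conj(sqrt(2)) + 2*(-3)*conj(0) + 2*(3)*conj(-sqrt(2)) + 4*(1)*conj(0) + 4*(1)*conj(0)]
      = (1/16)[(18) + (-18) + (6*sqrt(2)) + (0) + (-6*sqrt(2)) + (0) + (0)] = 0/16 = 0
  <chi_rho, chi_6> = (1/16)[1*(9)*conj(2) + 1*(9)*conj(2) + 2*(3)*conj(0) + 2*(-3)*conj(-2) + 2*(3)*conj(0) + 4*(1)*conj(0) + 4*(1)*conj(0)]
      = (1/16)[(18) + (18) + (0) + (12) + (0) + (0) + (0)] = 48/16 = 3
  <chi_rho, chi_7> = (1/16)[1*(9)*conj(2) + 1*(9)*conj(-2) + 2*(3)*conj(-sqrt(2)) + 2*(-3)*conj(0) + 2*(3)*conj(sqrt(2)) + 4*(1)*conj(0) + 4*(1)*conj(0)]
      = (1/16)[(18) + (-18) + (-6*sqrt(2)) + (0) + (6*sqrt(2)) + (0) + (0)] = 0/16 = 0
Dimension check: dim(rho) = sum (mult * dim) = 2*1 + 1*1 + 0*1 + 0*1 + 0*2 + 3*2 + 0*2 = 9 = chi_rho(e) = 9.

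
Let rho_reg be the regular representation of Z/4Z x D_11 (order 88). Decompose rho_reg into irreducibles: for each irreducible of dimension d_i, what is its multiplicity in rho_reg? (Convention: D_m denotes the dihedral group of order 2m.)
Each irreducible V_i of dimension d_i appears with multiplicity d_i, i.e. rho_reg = (direct sum over all irreducibles V_i) d_i V_i. The irreducible dimensions for Z/4Z x D_11 are 1, 1, 1, 1, 1, 1, 1, 1, 2, 2, 2, 2, 2, 2, 2, 2, 2, 2, 2, 2, 2, 2, 2, 2, 2, 2, 2, 2: 8 irreducibles of dimension 1, each with multiplicity 1; 20 irreducibles of dimension 2, each with multiplicity 2. Total dimension 8*1*1 + 20*2*2 = 88 = |G|.

Justification: General theorem: in the regular representation of a finite group G, each irreducible appears with multiplicity equal to its dimension. Check: dim(rho_reg) = sum d_i^2 = 1 + 1 + 1 + 1 + 1 + 1 + 1 + 1 + 4 + 4 + 4 + 4 + 4 + 4 + 4 + 4 + 4 + 4 + 4 + 4 + 4 + 4 + 4 + 4 + 4 + 4 + 4 + 4 = 88 = |G|.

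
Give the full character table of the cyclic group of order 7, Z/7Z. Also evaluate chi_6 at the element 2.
Character table of Z/7Z (irreps indexed chi_0,...,chi_6 with chi_k(m) = zeta_7^(k*m), zeta_7 = exp(2*pi*i/7)):
  irrep \ class  {0} (size 1)  {1} (size 1)    {2} (size 1)    {3} (size 1)    {4} (size 1)    {5} (size 1)    {6} (size 1)  
  chi_0          1             1               1               1               1               1               1             
  chi_1          1             exp(2*I*pi/7)   exp(4*I*pi/7)   exp(6*I*pi/7)   exp(-6*I*pi/7)  exp(-4*I*pi/7)  exp(-2*I*pi/7)
  chi_2          1             exp(4*I*pi/7)   exp(-6*I*pi/7)  exp(-2*I*pi/7)  exp(2*I*pi/7)   exp(6*I*pi/7)   exp(-4*I*pi/7)
  chi_3          1             exp(6*I*pi/7)   exp(-2*I*pi/7)  exp(4*I*pi/7)   exp(-4*I*pi/7)  exp(2*I*pi/7)   exp(-6*I*pi/7)
  chi_4          1             exp(-6*I*pi/7)  exp(2*I*pi/7)   exp(-4*I*pi/7)  exp(4*I*pi/7)   exp(-2*I*pi/7)  exp(6*I*pi/7) 
  chi_5          1             exp(-4*I*pi/7)  exp(6*I*pi/7)   exp(2*I*pi/7)   exp(-2*I*pi/7)  exp(-6*I*pi/7)  exp(4*I*pi/7) 
  chi_6          1             exp(-2*I*pi/7)  exp(-4*I*pi/7)  exp(-6*I*pi/7)  exp(6*I*pi/7)   exp(4*I*pi/7)   exp(2*I*pi/7) 

Spot check: chi_6(2) = zeta_7^(6*2) = zeta_7^12 = exp(-4*I*pi/7).

Why: Z/7Z is abelian, so all 7 irreducible complex representations are 1-dimensional. They are given by chi_k(m) = zeta_7^(k*m) for k = 0,...,6. Row orthogonality: sum_m chi_k(m) conj(chi_l(m)) = 7 * [k = l].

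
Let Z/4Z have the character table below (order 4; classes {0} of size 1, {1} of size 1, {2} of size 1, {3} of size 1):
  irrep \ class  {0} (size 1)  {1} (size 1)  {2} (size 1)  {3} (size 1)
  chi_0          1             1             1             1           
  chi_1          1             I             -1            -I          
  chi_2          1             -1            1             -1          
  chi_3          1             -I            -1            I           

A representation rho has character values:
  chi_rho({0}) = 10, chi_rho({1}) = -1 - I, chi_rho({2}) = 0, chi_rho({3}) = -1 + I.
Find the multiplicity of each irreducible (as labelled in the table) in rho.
Multiplicities: chi_0: 2, chi_1: 2, chi_2: 3, chi_3: 3.

Explanation: Use <chi_rho, chi> = (1/|G|) sum_C |C| * chi_rho(C) * conj(chi(C)) with |G| = 4 for each irreducible chi in the table:
  <chi_rho, chi_0> = (1/4)[1*(10)*conj(1) + 1*(-1 - I)*conj(1) + 1*(0)*conj(1) + 1*(-1 + I)*conj(1)]
      = (1/4)[(10) + (-1 - I) + (0) + (-1 + I)] = 8/4 = 2
  <chi_rho, chi_1> = (1/4)[1*(10)*conj(1) + 1*(-1 - I)*conj(I) + 1*(0)*conj(-1) + 1*(-1 + I)*conj(-I)]
      = (1/4)[(10) + (-1 + I) + (0) + (-1 - I)] = 8/4 = 2
  <chi_rho, chi_2> = (1/4)[1*(10)*conj(1) + 1*(-1 - I)*conj(-1) + 1*(0)*conj(1) + 1*(-1 + I)*conj(-1)]
      = (1/4)[(10) + (1 + I) + (0) + (1 - I)] = 12/4 = 3
  <chi_rho, chi_3> = (1/4)[1*(10)*conj(1) + 1*(-1 - I)*conj(-I) + 1*(0)*conj(-1) + 1*(-1 + I)*conj(I)]
      = (1/4)[(10) + (1 - I) + (0) + (1 + I)] = 12/4 = 3
(Exp terms are combined using exp(i*s)*conj(exp(i*t)) = exp(i*(s-t)), and sums of them are collapsed using the identity that for every m > 1 the m distinct m-th roots of unity sum to 0, e.g. 1 + exp(2*I*pi/3) + exp(-2*I*pi/3) = 0.)
Dimension check: dim(rho) = sum (mult * dim) = 2*1 + 2*1 + 3*1 + 3*1 = 10 = chi_rho(e) = 10.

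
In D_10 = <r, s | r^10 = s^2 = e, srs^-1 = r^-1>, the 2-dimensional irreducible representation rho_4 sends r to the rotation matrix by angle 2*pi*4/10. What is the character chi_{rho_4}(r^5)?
chi_{rho_4}(r^5) = 2*cos(2*pi*4*5/10) = 2

Solution. rho_4(r^5) is rotation by angle 2*pi*4*5/10, whose trace is 2*cos(2*pi*4*5/10) = 2.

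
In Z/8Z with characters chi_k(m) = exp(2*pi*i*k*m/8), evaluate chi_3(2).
chi_3(2) = zeta_8^6 = -I

Working: chi_3(2) = zeta_8^(3*2) = zeta_8^6. Since zeta_8^8 = 1, this equals zeta_8^6 = exp(2*pi*i*6/8) = -I.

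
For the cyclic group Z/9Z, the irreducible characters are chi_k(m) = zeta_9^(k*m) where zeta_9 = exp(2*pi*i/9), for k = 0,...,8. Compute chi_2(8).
chi_2(8) = zeta_9^16 = exp(-4*I*pi/9)

Working: chi_2(8) = zeta_9^(2*8) = zeta_9^16. Since zeta_9^9 = 1, this equals zeta_9^7 = exp(2*pi*i*7/9) = exp(-4*I*pi/9).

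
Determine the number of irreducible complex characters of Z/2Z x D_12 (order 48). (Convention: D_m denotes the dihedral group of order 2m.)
18

Justification: The number of irreducible complex representations of a finite group equals its number of conjugacy classes. For a direct product, #classes(G x H) = #classes(G) * #classes(H). Z/2Z has 2 classes (abelian), D_12 has 9 classes, so 2 * 9 = 18, so Z/2Z x D_12 (order 48) has exactly 18 irreducible complex representations.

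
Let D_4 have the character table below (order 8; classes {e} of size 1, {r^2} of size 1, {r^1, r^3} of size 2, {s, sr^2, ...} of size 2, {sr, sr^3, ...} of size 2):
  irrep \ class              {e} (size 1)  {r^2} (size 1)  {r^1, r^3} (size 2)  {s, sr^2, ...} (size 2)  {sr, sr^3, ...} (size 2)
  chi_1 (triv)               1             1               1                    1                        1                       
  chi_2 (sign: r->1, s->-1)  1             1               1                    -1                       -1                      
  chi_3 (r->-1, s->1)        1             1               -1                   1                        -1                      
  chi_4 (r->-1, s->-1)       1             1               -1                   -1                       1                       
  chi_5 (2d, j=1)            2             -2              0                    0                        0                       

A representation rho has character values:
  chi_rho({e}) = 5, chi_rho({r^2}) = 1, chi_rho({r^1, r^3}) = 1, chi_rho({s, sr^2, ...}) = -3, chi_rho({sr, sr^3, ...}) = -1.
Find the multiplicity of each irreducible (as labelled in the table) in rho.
Multiplicities: chi_1: 0, chi_2: 2, chi_3: 0, chi_4: 1, chi_5: 1.

Justification: Use <chi_rho, chi> = (1/|G|) sum_C |C| * chi_rho(C) * conj(chi(C)) with |G| = 8 for each irreducible chi in the table:
  <chi_rho, chi_1> = (1/8)[1*(5)*conj(1) + 1*(1)*conj(1) + 2*(1)*conj(1) + 2*(-3)*conj(1) + 2*(-1)*conj(1)]
      = (1/8)[(5) + (1) + (2) + (-6) + (-2)] = 0/8 = 0
  <chi_rho, chi_2> = (1/8)[1*(5)*conj(1) + 1*(1)*conj(1) + 2*(1)*conj(1) + 2*(-3)*conj(-1) + 2*(-1)*conj(-1)]
      = (1/8)[(5) + (1) + (2) + (6) + (2)] = 16/8 = 2
  <chi_rho, chi_3> = (1/8)[1*(5)*conj(1) + 1*(1)*conj(1) + 2*(1)*conj(-1) + 2*(-3)*conj(1) + 2*(-1)*conj(-1)]
      = (1/8)[(5) + (1) + (-2) + (-6) + (2)] = 0/8 = 0
  <chi_rho, chi_4> = (1/8)[1*(5)*conj(1) + 1*(1)*conj(1) + 2*(1)*conj(-1) + 2*(-3)*conj(-1) + 2*(-1)*conj(1)]
      = (1/8)[(5) + (1) + (-2) + (6) + (-2)] = 8/8 = 1
  <chi_rho, chi_5> = (1/8)[1*(5)*conj(2) + 1*(1)*conj(-2) + 2*(1)*conj(0) + 2*(-3)*conj(0) + 2*(-1)*conj(0)]
      = (1/8)[(10) + (-2) + (0) + (0) + (0)] = 8/8 = 1
Dimension check: dim(rho) = sum (mult * dim) = 0*1 + 2*1 + 0*1 + 1*1 + 1*2 = 5 = chi_rho(e) = 5.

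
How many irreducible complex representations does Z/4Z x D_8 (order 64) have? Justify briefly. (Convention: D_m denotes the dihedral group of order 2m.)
28

Proof sketch: The number of irreducible complex representations of a finite group equals its number of conjugacy classes. For a direct product, #classes(G x H) = #classes(G) * #classes(H). Z/4Z has 4 classes (abelian), D_8 has 7 classes, so 4 * 7 = 28, so Z/4Z x D_8 (order 64) has exactly 28 irreducible complex representations.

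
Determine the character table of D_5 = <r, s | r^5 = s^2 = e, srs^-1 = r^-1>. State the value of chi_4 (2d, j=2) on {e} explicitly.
Conjugacy classes: {e} of size 1, {r^1, r^4} of size 2, {r^2, r^3} of size 2, {s, sr, ..., sr^4} of size 5.
Character table:
  irrep \ class              {e} (size 1)  {r^1, r^4} (size 2)  {r^2, r^3} (size 2)  {s, sr, ..., sr^4} (size 5)
  chi_1 (triv)               1             1                    1                    1                          
  chi_2 (sign: r->1, s->-1)  1             1                    1                    -1                         
  chi_3 (2d, j=1)            2             -1/2 + sqrt(5)/2     -sqrt(5)/2 - 1/2     0                          
  chi_4 (2d, j=2)            2             -sqrt(5)/2 - 1/2     -1/2 + sqrt(5)/2     0                          

Spot check: chi_4 (2d, j=2) on {e} = 2.

Working: D_5 has order 2*5 = 10 with 4 conjugacy classes, hence 4 irreducibles. Sum of squared dims 1 + 1 + 4 + 4 = 10 = |G|. Linear characters come from the abelianisation; the 2-dimensional irreps have character r^k -> 2*cos(2*pi*j*k/5), reflections -> 0.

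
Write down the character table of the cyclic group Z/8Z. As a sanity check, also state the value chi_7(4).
Character table of Z/8Z (irreps indexed chi_0,...,chi_7 with chi_k(m) = zeta_8^(k*m), zeta_8 = exp(2*pi*i/8)):
  irrep \ class  {0} (size 1)  {1} (size 1)    {2} (size 1)  {3} (size 1)    {4} (size 1)  {5} (size 1)    {6} (size 1)  {7} (size 1)  
  chi_0          1             1               1             1               1             1               1             1             
  chi_1          1             exp(I*pi/4)     I             exp(3*I*pi/4)   -1            exp(-3*I*pi/4)  -I            exp(-I*pi/4)  
  chi_2          1             I               -1            -I              1             I               -1            -I            
  chi_3          1             exp(3*I*pi/4)   -I            exp(I*pi/4)     -1            exp(-I*pi/4)    I             exp(-3*I*pi/4)
  chi_4          1             -1              1             -1              1             -1              1             -1            
  chi_5          1             exp(-3*I*pi/4)  I             exp(-I*pi/4)    -1            exp(I*pi/4)     -I            exp(3*I*pi/4) 
  chi_6          1             -I              -1            I               1             -I              -1            I             
  chi_7          1             exp(-I*pi/4)    -I            exp(-3*I*pi/4)  -1            exp(3*I*pi/4)   I             exp(I*pi/4)   

Spot check: chi_7(4) = zeta_8^(7*4) = zeta_8^28 = -1.

Derivation: Z/8Z is abelian, so all 8 irreducible complex representations are 1-dimensional. They are given by chi_k(m) = zeta_8^(k*m) for k = 0,...,7. Row orthogonality: sum_m chi_k(m) conj(chi_l(m)) = 8 * [k = l].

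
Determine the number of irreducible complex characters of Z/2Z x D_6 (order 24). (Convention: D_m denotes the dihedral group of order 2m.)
12

Reasoning: The number of irreducible complex representations of a finite group equals its number of conjugacy classes. For a direct product, #classes(G x H) = #classes(G) * #classes(H). Z/2Z has 2 classes (abelian), D_6 has 6 classes, so 2 * 6 = 12, so Z/2Z x D_6 (order 24) has exactly 12 irreducible complex representations.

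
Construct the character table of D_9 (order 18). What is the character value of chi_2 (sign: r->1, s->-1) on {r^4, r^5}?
Conjugacy classes: {e} of size 1, {r^1, r^8} of size 2, {r^2, r^7} of size 2, {r^3, r^6} of size 2, {r^4, r^5} of size 2, {s, sr, ..., sr^8} of size 9.
Character table:
  irrep \ class              {e} (size 1)  {r^1, r^8} (size 2)  {r^2, r^7} (size 2)  {r^3, r^6} (size 2)  {r^4, r^5} (size 2)  {s, sr, ..., sr^8} (size 9)
  chi_1 (triv)               1             1                    1                    1                    1                    1                          
  chi_2 (sign: r->1, s->-1)  1             1                    1                    1                    1                    -1                         
  chi_3 (2d, j=1)            2             2*cos(2*pi/9)        2*cos(4*pi/9)        -1                   -2*cos(pi/9)         0                          
  chi_4 (2d, j=2)            2             2*cos(4*pi/9)        -2*cos(pi/9)         -1                   2*cos(2*pi/9)        0                          
  chi_5 (2d, j=3)            2             -1                   -1                   2                    -1                   0                          
  chi_6 (2d, j=4)            2             -2*cos(pi/9)         2*cos(2*pi/9)        -1                   2*cos(4*pi/9)        0                          

Spot check: chi_2 (sign: r->1, s->-1) on {r^4, r^5} = 1.

Working: D_9 has order 2*9 = 18 with 6 conjugacy classes, hence 6 irreducibles. Sum of squared dims 1 + 1 + 4 + 4 + 4 + 4 = 18 = |G|. Linear characters come from the abelianisation; the 2-dimensional irreps have character r^k -> 2*cos(2*pi*j*k/9), reflections -> 0.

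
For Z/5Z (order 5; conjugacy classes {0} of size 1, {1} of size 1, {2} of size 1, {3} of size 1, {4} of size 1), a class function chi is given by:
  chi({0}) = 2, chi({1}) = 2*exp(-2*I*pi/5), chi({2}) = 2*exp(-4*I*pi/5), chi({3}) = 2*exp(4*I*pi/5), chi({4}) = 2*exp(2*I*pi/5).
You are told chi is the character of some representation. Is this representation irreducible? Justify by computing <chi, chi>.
Not irreducible (reducible): <chi, chi> = 4 > 1.

<chi, chi> = (1/|G|) sum_C |C| * |chi(C)|^2 = (1/5)[1*|2|^2 + 1*|2*exp(-2*I*pi/5)|^2 + 1*|2*exp(-4*I*pi/5)|^2 + 1*|2*exp(4*I*pi/5)|^2 + 1*|2*exp(2*I*pi/5)|^2]
  = (1/5)[(4) + (4) + (4) + (4) + (4)] = 20/5 = 4.
(Exp terms are combined using exp(i*s)*conj(exp(i*t)) = exp(i*(s-t)), and sums of them are collapsed using the identity that for every m > 1 the m distinct m-th roots of unity sum to 0, e.g. 1 + exp(2*I*pi/3) + exp(-2*I*pi/3) = 0.)
A character is irreducible iff <chi, chi> = 1, so this representation is reducible.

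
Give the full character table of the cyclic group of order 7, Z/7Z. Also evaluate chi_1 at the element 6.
Character table of Z/7Z (irreps indexed chi_0,...,chi_6 with chi_k(m) = zeta_7^(k*m), zeta_7 = exp(2*pi*i/7)):
  irrep \ class  {0} (size 1)  {1} (size 1)    {2} (size 1)    {3} (size 1)    {4} (size 1)    {5} (size 1)    {6} (size 1)  
  chi_0          1             1               1               1               1               1               1             
  chi_1          1             exp(2*I*pi/7)   exp(4*I*pi/7)   exp(6*I*pi/7)   exp(-6*I*pi/7)  exp(-4*I*pi/7)  exp(-2*I*pi/7)
  chi_2          1             exp(4*I*pi/7)   exp(-6*I*pi/7)  exp(-2*I*pi/7)  exp(2*I*pi/7)   exp(6*I*pi/7)   exp(-4*I*pi/7)
  chi_3          1             exp(6*I*pi/7)   exp(-2*I*pi/7)  exp(4*I*pi/7)   exp(-4*I*pi/7)  exp(2*I*pi/7)   exp(-6*I*pi/7)
  chi_4          1             exp(-6*I*pi/7)  exp(2*I*pi/7)   exp(-4*I*pi/7)  exp(4*I*pi/7)   exp(-2*I*pi/7)  exp(6*I*pi/7) 
  chi_5          1             exp(-4*I*pi/7)  exp(6*I*pi/7)   exp(2*I*pi/7)   exp(-2*I*pi/7)  exp(-6*I*pi/7)  exp(4*I*pi/7) 
  chi_6          1             exp(-2*I*pi/7)  exp(-4*I*pi/7)  exp(-6*I*pi/7)  exp(6*I*pi/7)   exp(4*I*pi/7)   exp(2*I*pi/7) 

Spot check: chi_1(6) = zeta_7^(1*6) = zeta_7^6 = exp(-2*I*pi/7).

Derivation: Z/7Z is abelian, so all 7 irreducible complex representations are 1-dimensional. They are given by chi_k(m) = zeta_7^(k*m) for k = 0,...,6. Row orthogonality: sum_m chi_k(m) conj(chi_l(m)) = 7 * [k = l].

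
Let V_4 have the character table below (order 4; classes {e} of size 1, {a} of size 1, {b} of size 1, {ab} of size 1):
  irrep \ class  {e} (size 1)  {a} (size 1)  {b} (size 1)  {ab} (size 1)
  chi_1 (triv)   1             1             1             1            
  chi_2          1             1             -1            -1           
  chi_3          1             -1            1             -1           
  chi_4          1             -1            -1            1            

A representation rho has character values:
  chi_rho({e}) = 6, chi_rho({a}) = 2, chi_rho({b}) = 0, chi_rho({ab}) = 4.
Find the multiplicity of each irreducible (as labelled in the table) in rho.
Multiplicities: chi_1: 3, chi_2: 1, chi_3: 0, chi_4: 2.

Argument: Use <chi_rho, chi> = (1/|G|) sum_C |C| * chi_rho(C) * conj(chi(C)) with |G| = 4 for each irreducible chi in the table:
  <chi_rho, chi_1> = (1/4)[1*(6)*conj(1) + 1*(2)*conj(1) + 1*(0)*conj(1) + 1*(4)*conj(1)]
      = (1/4)[(6) + (2) + (0) + (4)] = 12/4 = 3
  <chi_rho, chi_2> = (1/4)[1*(6)*conj(1) + 1*(2)*conj(1) + 1*(0)*conj(-1) + 1*(4)*conj(-1)]
      = (1/4)[(6) + (2) + (0) + (-4)] = 4/4 = 1
  <chi_rho, chi_3> = (1/4)[1*(6)*conj(1) + 1*(2)*conj(-1) + 1*(0)*conj(1) + 1*(4)*conj(-1)]
      = (1/4)[(6) + (-2) + (0) + (-4)] = 0/4 = 0
  <chi_rho, chi_4> = (1/4)[1*(6)*conj(1) + 1*(2)*conj(-1) + 1*(0)*conj(-1) + 1*(4)*conj(1)]
      = (1/4)[(6) + (-2) + (0) + (4)] = 8/4 = 2
Dimension check: dim(rho) = sum (mult * dim) = 3*1 + 1*1 + 0*1 + 2*1 = 6 = chi_rho(e) = 6.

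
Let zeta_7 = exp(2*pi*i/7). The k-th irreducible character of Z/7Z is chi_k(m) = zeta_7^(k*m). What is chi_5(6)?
chi_5(6) = zeta_7^30 = exp(4*I*pi/7)

Why: chi_5(6) = zeta_7^(5*6) = zeta_7^30. Since zeta_7^7 = 1, this equals zeta_7^2 = exp(2*pi*i*2/7) = exp(4*I*pi/7).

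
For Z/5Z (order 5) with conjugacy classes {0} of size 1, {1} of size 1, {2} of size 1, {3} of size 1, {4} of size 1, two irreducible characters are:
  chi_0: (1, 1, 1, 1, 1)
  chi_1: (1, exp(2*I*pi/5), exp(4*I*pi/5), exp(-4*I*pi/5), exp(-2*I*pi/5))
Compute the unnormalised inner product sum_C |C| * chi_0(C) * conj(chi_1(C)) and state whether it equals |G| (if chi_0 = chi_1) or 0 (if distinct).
Sum = 0; so <chi_0, chi_1> = 0 (distinct irreducibles are orthogonal).

Derivation: Compute term by term over conjugacy classes (|C| * chi_0(C) * conj(chi_1(C))):
  1*(1)*conj(1) + 1*(1)*conj(exp(2*I*pi/5)) + 1*(1)*conj(exp(4*I*pi/5)) + 1*(1)*conj(exp(-4*I*pi/5)) + 1*(1)*conj(exp(-2*I*pi/5))
  = (1) + (exp(-2*I*pi/5)) + (exp(-4*I*pi/5)) + (exp(4*I*pi/5)) + (exp(2*I*pi/5))
  = 0.
(Exp terms are combined using exp(i*s)*conj(exp(i*t)) = exp(i*(s-t)), and sums of them are collapsed using the identity that for every m > 1 the m distinct m-th roots of unity sum to 0, e.g. 1 + exp(2*I*pi/3) + exp(-2*I*pi/3) = 0.)
Dividing by |G| = 5 gives 0/5 = 0, matching the row-orthogonality relation <chi_0, chi_1> = [chi_0 = chi_1].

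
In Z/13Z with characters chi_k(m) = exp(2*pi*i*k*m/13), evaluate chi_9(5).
chi_9(5) = zeta_13^45 = exp(12*I*pi/13)

Reasoning: chi_9(5) = zeta_13^(9*5) = zeta_13^45. Since zeta_13^13 = 1, this equals zeta_13^6 = exp(2*pi*i*6/13) = exp(12*I*pi/13).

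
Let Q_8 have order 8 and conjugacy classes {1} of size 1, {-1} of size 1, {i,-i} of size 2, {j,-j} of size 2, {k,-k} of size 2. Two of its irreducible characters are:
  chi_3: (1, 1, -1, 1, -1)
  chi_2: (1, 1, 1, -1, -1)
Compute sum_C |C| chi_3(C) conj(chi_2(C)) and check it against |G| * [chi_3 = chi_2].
Sum = 0; so <chi_3, chi_2> = 0 (distinct irreducibles are orthogonal).

Justification: Compute term by term over conjugacy classes (|C| * chi_3(C) * conj(chi_2(C))):
  1*(1)*conj(1) + 1*(1)*conj(1) + 2*(-1)*conj(1) + 2*(1)*conj(-1) + 2*(-1)*conj(-1)
  = (1) + (1) + (-2) + (-2) + (2)
  = 0.
Dividing by |G| = 8 gives 0/8 = 0, matching the row-orthogonality relation <chi_3, chi_2> = [chi_3 = chi_2].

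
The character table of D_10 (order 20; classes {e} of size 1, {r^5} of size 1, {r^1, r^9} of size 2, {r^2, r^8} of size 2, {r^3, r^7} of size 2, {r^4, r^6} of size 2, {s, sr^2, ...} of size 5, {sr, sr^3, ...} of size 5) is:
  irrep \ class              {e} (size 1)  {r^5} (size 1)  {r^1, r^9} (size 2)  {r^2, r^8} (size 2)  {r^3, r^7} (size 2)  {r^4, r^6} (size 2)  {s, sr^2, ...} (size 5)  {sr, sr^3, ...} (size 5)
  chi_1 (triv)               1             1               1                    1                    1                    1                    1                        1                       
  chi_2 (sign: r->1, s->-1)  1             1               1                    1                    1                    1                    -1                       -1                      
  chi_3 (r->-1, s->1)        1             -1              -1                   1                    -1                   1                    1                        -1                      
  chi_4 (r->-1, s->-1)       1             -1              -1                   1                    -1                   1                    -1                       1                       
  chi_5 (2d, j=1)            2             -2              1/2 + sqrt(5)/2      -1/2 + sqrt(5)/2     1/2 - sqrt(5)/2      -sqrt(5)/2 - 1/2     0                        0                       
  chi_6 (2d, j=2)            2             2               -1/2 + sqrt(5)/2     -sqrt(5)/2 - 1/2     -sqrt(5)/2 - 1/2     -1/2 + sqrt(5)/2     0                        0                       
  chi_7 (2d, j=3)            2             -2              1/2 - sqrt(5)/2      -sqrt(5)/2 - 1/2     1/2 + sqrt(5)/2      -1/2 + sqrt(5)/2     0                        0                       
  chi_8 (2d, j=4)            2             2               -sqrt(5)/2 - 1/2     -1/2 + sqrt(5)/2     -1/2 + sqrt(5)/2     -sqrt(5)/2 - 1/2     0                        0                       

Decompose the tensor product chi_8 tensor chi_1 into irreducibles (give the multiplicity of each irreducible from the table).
chi_8 tensor chi_1 = chi_8 (all other irreducibles have multiplicity 0).

Solution. The character of a tensor product is the pointwise product (chi_8 * chi_1)(C) = chi_8(C) * chi_1(C):
  {e}: (2)*(1), {r^5}: (2)*(1), {r^1, r^9}: (-sqrt(5)/2 - 1/2)*(1), {r^2, r^8}: (-1/2 + sqrt(5)/2)*(1), {r^3, r^7}: (-1/2 + sqrt(5)/2)*(1), {r^4, r^6}: (-sqrt(5)/2 - 1/2)*(1), {s, sr^2, ...}: (0)*(1), {sr, sr^3, ...}: (0)*(1)
so (chi_8 * chi_1) takes values
  {e} -> 2, {r^5} -> 2, {r^1, r^9} -> -sqrt(5)/2 - 1/2, {r^2, r^8} -> -1/2 + sqrt(5)/2, {r^3, r^7} -> -1/2 + sqrt(5)/2, {r^4, r^6} -> -sqrt(5)/2 - 1/2, {s, sr^2, ...} -> 0, {sr, sr^3, ...} -> 0.
Now take the inner product of this character with each irreducible chi from the table, <chi_8*chi_1, chi> = (1/20) sum_C |C| (chi_8*chi_1)(C) conj(chi(C)):
  <chi_8*chi_1, chi_1> = (1/20)[1*(2)*conj(1) + 1*(2)*conj(1) + 2*(-sqrt(5)/2 - 1/2)*conj(1) + 2*(-1/2 + sqrt(5)/2)*conj(1) + 2*(-1/2 + sqrt(5)/2)*conj(1) + 2*(-sqrt(5)/2 - 1/2)*conj(1) + 5*(0)*conj(1) + 5*(0)*conj(1)]
      = (1/20)[(2) + (2) + (-sqrt(5) - 1) + (-1 + sqrt(5)) + (-1 + sqrt(5)) + (-sqrt(5) - 1) + (0) + (0)] = 0/20 = 0
  <chi_8*chi_1, chi_2> = (1/20)[1*(2)*conj(1) + 1*(2)*conj(1) + 2*(-sqrt(5)/2 - 1/2)*conj(1) + 2*(-1/2 + sqrt(5)/2)*conj(1) + 2*(-1/2 + sqrt(5)/2)*conj(1) + 2*(-sqrt(5)/2 - 1/2)*conj(1) + 5*(0)*conj(-1) + 5*(0)*conj(-1)]
      = (1/20)[(2) + (2) + (-sqrt(5) - 1) + (-1 + sqrt(5)) + (-1 + sqrt(5)) + (-sqrt(5) - 1) + (0) + (0)] = 0/20 = 0
  <chi_8*chi_1, chi_3> = (1/20)[1*(2)*conj(1) + 1*(2)*conj(-1) + 2*(-sqrt(5)/2 - 1/2)*conj(-1) + 2*(-1/2 + sqrt(5)/2)*conj(1) + 2*(-1/2 + sqrt(5)/2)*conj(-1) + 2*(-sqrt(5)/2 - 1/2)*conj(1) + 5*(0)*conj(1) + 5*(0)*conj(-1)]
      = (1/20)[(2) + (-2) + (1 + sqrt(5)) + (-1 + sqrt(5)) + (1 - sqrt(5)) + (-sqrt(5) - 1) + (0) + (0)] = 0/20 = 0
  <chi_8*chi_1, chi_4> = (1/20)[1*(2)*conj(1) + 1*(2)*conj(-1) + 2*(-sqrt(5)/2 - 1/2)*conj(-1) + 2*(-1/2 + sqrt(5)/2)*conj(1) + 2*(-1/2 + sqrt(5)/2)*conj(-1) + 2*(-sqrt(5)/2 - 1/2)*conj(1) + 5*(0)*conj(-1) + 5*(0)*conj(1)]
      = (1/20)[(2) + (-2) + (1 + sqrt(5)) + (-1 + sqrt(5)) + (1 - sqrt(5)) + (-sqrt(5) - 1) + (0) + (0)] = 0/20 = 0
  <chi_8*chi_1, chi_5> = (1/20)[1*(2)*conj(2) + 1*(2)*conj(-2) + 2*(-sqrt(5)/2 - 1/2)*conj(1/2 + sqrt(5)/2) + 2*(-1/2 + sqrt(5)/2)*conj(-1/2 + sqrt(5)/2) + 2*(-1/2 + sqrt(5)/2)*conj(1/2 - sqrt(5)/2) + 2*(-sqrt(5)/2 - 1/2)*conj(-sqrt(5)/2 - 1/2) + 5*(0)*conj(0) + 5*(0)*conj(0)]
      = (1/20)[(4) + (-4) + (-3 - sqrt(5)) + (3 - sqrt(5)) + (-3 + sqrt(5)) + (sqrt(5) + 3) + (0) + (0)] = 0/20 = 0
  <chi_8*chi_1, chi_6> = (1/20)[1*(2)*conj(2) + 1*(2)*conj(2) + 2*(-sqrt(5)/2 - 1/2)*conj(-1/2 + sqrt(5)/2) + 2*(-1/2 + sqrt(5)/2)*conj(-sqrt(5)/2 - 1/2) + 2*(-1/2 + sqrt(5)/2)*conj(-sqrt(5)/2 - 1/2) + 2*(-sqrt(5)/2 - 1/2)*conj(-1/2 + sqrt(5)/2) + 5*(0)*conj(0) + 5*(0)*conj(0)]
      = (1/20)[(4) + (4) + (-2) + (-2) + (-2) + (-2) + (0) + (0)] = 0/20 = 0
  <chi_8*chi_1, chi_7> = (1/20)[1*(2)*conj(2) + 1*(2)*conj(-2) + 2*(-sqrt(5)/2 - 1/2)*conj(1/2 - sqrt(5)/2) + 2*(-1/2 + sqrt(5)/2)*conj(-sqrt(5)/2 - 1/2) + 2*(-1/2 + sqrt(5)/2)*conj(1/2 + sqrt(5)/2) + 2*(-sqrt(5)/2 - 1/2)*conj(-1/2 + sqrt(5)/2) + 5*(0)*conj(0) + 5*(0)*conj(0)]
      = (1/20)[(4) + (-4) + (2) + (-2) + (2) + (-2) + (0) + (0)] = 0/20 = 0
  <chi_8*chi_1, chi_8> = (1/20)[1*(2)*conj(2) + 1*(2)*conj(2) + 2*(-sqrt(5)/2 - 1/2)*conj(-sqrt(5)/2 - 1/2) + 2*(-1/2 + sqrt(5)/2)*conj(-1/2 + sqrt(5)/2) + 2*(-1/2 + sqrt(5)/2)*conj(-1/2 + sqrt(5)/2) + 2*(-sqrt(5)/2 - 1/2)*conj(-sqrt(5)/2 - 1/2) + 5*(0)*conj(0) + 5*(0)*conj(0)]
      = (1/20)[(4) + (4) + (sqrt(5) + 3) + (3 - sqrt(5)) + (3 - sqrt(5)) + (sqrt(5) + 3) + (0) + (0)] = 20/20 = 1
Hence the multiplicities are chi_8: 1. Dimension check: dim(chi_8)*dim(chi_1) = 2*1 = 2 and sum (mult * dim) = 1*2 = 2.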